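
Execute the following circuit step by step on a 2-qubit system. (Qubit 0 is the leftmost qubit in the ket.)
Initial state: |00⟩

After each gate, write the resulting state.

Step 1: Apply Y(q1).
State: i|01⟩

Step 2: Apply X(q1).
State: i|00⟩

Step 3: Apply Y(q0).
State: -|10⟩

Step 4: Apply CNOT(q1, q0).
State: -|10⟩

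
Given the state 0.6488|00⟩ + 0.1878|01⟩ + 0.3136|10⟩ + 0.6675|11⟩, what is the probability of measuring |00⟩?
0.4209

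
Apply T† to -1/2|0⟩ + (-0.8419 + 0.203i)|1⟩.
-1/2|0⟩ + (-0.4518 + 0.7389i)|1⟩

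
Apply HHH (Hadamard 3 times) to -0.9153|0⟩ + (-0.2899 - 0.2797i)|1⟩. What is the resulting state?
(-0.8522 - 0.1978i)|0⟩ + (-0.4422 + 0.1978i)|1⟩

H² = I, so H^3 = H: a single Hadamard. With (a, b) = (-0.9153, (-0.2899 - 0.2797i)), H gives ((a + b)/√2, (a − b)/√2) = ((-0.8522 - 0.1978i), (-0.4422 + 0.1978i)).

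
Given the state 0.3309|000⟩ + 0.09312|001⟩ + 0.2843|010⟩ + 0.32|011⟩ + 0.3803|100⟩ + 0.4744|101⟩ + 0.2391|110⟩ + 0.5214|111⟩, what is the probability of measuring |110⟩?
0.05717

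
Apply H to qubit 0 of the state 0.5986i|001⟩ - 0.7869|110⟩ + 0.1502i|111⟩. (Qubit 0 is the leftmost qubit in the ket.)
0.4233i|001⟩ - 0.5564|010⟩ + 0.1062i|011⟩ + 0.4233i|101⟩ + 0.5564|110⟩ - 0.1062i|111⟩

H on qubit 0 mixes each pair of kets that differ only in qubit 0: amplitudes (a, b) of (|…0…⟩, |…1…⟩) become ((a + b)/√2, (a − b)/√2). Kets absent from the input have amplitude 0.
(|001⟩, |101⟩): (a, b) = (0.5986i, 0) → (0.4233i, 0.4233i)
(|010⟩, |110⟩): (a, b) = (0, -0.7869) → (-0.5564, 0.5564)
(|011⟩, |111⟩): (a, b) = (0, 0.1502i) → (0.1062i, -0.1062i)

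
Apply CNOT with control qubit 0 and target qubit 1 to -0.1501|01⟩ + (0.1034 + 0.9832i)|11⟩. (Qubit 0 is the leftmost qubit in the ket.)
-0.1501|01⟩ + (0.1034 + 0.9832i)|10⟩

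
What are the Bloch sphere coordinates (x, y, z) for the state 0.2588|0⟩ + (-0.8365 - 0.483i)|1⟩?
(-0.433, -0.25, -0.866)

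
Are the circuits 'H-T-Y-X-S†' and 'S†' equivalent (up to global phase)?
No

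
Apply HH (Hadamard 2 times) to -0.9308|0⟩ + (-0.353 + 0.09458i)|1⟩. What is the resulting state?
-0.9308|0⟩ + (-0.353 + 0.09458i)|1⟩

H² = I, so an even number of Hadamards cancels: H^2 = I and the state is unchanged.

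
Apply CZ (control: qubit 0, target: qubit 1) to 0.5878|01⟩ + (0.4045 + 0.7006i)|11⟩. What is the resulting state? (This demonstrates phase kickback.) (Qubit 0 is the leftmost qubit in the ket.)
0.5878|01⟩ + (-0.4045 - 0.7006i)|11⟩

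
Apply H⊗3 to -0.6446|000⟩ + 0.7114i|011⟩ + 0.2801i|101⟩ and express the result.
(-0.2279 + 0.3505i)|000⟩ + (-0.2279 - 0.3505i)|001⟩ + (-0.2279 - 0.1525i)|010⟩ + (-0.2279 + 0.1525i)|011⟩ + (-0.2279 + 0.1525i)|100⟩ + (-0.2279 - 0.1525i)|101⟩ + (-0.2279 - 0.3505i)|110⟩ + (-0.2279 + 0.3505i)|111⟩

H⊗3 gives amp(|y⟩) = (1/2√2) Σ_x (−1)^(x·y) amp(|x⟩), where x·y is the number of positions in which both x and y have a 1.
|000⟩: (-0.6446 + 0.7114i + 0.2801i)/(2√2) = (-0.2279 + 0.3505i)
|001⟩: (-0.6446 - 0.7114i - 0.2801i)/(2√2) = (-0.2279 - 0.3505i)
|010⟩: (-0.6446 - 0.7114i + 0.2801i)/(2√2) = (-0.2279 - 0.1525i)
|011⟩: (-0.6446 + 0.7114i - 0.2801i)/(2√2) = (-0.2279 + 0.1525i)
|100⟩: (-0.6446 + 0.7114i - 0.2801i)/(2√2) = (-0.2279 + 0.1525i)
|101⟩: (-0.6446 - 0.7114i + 0.2801i)/(2√2) = (-0.2279 - 0.1525i)
|110⟩: (-0.6446 - 0.7114i - 0.2801i)/(2√2) = (-0.2279 - 0.3505i)
|111⟩: (-0.6446 + 0.7114i + 0.2801i)/(2√2) = (-0.2279 + 0.3505i)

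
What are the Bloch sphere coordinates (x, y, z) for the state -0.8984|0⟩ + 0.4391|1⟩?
(-0.789, 0, 0.6143)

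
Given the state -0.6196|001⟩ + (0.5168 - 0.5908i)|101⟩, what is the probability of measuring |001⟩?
0.3839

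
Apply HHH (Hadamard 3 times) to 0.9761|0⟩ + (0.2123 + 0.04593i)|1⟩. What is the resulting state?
(0.8403 + 0.03248i)|0⟩ + (0.5401 - 0.03248i)|1⟩

H² = I, so H^3 = H: a single Hadamard. With (a, b) = (0.9761, (0.2123 + 0.04593i)), H gives ((a + b)/√2, (a − b)/√2) = ((0.8403 + 0.03248i), (0.5401 - 0.03248i)).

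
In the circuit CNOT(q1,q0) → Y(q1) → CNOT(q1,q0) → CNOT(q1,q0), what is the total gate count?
4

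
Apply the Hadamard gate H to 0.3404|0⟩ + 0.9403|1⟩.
0.9056|0⟩ - 0.4242|1⟩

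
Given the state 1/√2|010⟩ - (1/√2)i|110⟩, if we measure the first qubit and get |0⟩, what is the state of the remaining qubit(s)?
|10⟩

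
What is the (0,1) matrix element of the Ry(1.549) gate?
-0.6994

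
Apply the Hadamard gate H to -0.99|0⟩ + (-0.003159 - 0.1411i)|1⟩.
(-0.7023 - 0.09977i)|0⟩ + (-0.6978 + 0.09977i)|1⟩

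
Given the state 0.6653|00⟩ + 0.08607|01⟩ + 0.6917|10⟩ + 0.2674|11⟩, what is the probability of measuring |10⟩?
0.4784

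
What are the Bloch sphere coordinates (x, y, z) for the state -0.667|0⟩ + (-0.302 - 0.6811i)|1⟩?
(0.4029, 0.9086, -0.1102)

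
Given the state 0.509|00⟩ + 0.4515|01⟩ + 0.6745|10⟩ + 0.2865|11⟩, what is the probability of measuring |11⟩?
0.08208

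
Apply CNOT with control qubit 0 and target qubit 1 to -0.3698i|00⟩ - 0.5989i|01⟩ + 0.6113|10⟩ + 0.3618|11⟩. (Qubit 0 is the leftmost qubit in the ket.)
-0.3698i|00⟩ - 0.5989i|01⟩ + 0.3618|10⟩ + 0.6113|11⟩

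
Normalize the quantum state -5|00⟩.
-|00⟩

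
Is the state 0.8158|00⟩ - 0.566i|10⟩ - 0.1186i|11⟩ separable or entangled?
Entangled

Writing the state as a|00⟩ + b|01⟩ + c|10⟩ + d|11⟩, it is a product state iff ad − bc = 0.
Here (a, b, c, d) = (0.8158, 0, -0.566i, -0.1186i): ad − bc = (0.8158)(-0.1186i) − (0)(-0.566i) = -0.09675i ≠ 0, so the state is entangled.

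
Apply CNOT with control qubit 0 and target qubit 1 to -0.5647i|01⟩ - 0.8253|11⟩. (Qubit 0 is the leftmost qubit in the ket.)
-0.5647i|01⟩ - 0.8253|10⟩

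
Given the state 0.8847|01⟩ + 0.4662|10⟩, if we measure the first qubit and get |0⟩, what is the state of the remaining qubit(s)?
|1⟩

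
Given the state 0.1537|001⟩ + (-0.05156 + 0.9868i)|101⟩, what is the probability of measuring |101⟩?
0.9764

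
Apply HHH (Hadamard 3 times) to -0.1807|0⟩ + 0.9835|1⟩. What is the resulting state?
0.5677|0⟩ - 0.8232|1⟩

H² = I, so H^3 = H: a single Hadamard. With (a, b) = (-0.1807, 0.9835), H gives ((a + b)/√2, (a − b)/√2) = (0.5677, -0.8232).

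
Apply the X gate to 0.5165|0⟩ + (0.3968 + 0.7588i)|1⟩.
(0.3968 + 0.7588i)|0⟩ + 0.5165|1⟩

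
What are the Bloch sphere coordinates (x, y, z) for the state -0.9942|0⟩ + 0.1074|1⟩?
(-0.2136, 0, 0.9769)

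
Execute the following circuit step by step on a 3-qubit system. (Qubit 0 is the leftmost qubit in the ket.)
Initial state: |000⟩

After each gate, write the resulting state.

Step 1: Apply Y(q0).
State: i|100⟩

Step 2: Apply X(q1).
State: i|110⟩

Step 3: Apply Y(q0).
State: |010⟩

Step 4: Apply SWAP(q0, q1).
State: |100⟩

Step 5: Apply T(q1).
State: |100⟩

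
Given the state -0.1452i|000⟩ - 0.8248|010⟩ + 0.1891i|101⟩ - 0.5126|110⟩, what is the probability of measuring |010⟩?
0.6803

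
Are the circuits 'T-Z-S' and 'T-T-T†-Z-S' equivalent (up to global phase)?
Yes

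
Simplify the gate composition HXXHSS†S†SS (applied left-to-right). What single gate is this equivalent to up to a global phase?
S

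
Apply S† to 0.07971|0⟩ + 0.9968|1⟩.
0.07971|0⟩ - 0.9968i|1⟩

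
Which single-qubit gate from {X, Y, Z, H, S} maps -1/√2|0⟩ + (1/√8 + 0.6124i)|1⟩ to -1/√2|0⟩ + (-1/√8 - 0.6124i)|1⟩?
Z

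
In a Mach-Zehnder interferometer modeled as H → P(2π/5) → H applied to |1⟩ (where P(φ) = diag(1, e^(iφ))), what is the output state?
(0.3455 - 0.4755i)|0⟩ + (0.6545 + 0.4755i)|1⟩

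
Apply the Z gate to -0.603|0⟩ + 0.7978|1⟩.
-0.603|0⟩ - 0.7978|1⟩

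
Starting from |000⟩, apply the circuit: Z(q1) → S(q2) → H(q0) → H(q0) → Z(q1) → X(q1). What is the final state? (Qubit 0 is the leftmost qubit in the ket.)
|010⟩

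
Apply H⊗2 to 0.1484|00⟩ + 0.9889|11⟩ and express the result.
0.5687|00⟩ - 0.4203|01⟩ - 0.4203|10⟩ + 0.5687|11⟩

H⊗2 gives amp(|y⟩) = (1/2) Σ_x (−1)^(x·y) amp(|x⟩), where x·y is the number of positions in which both x and y have a 1.
|00⟩: (0.1484 + 0.9889)/2 = 0.5687
|01⟩: (0.1484 - 0.9889)/2 = -0.4203
|10⟩: (0.1484 - 0.9889)/2 = -0.4203
|11⟩: (0.1484 + 0.9889)/2 = 0.5687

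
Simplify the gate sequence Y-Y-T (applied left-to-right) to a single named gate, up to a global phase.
T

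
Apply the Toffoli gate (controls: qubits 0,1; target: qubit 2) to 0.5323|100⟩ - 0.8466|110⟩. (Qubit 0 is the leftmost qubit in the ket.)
0.5323|100⟩ - 0.8466|111⟩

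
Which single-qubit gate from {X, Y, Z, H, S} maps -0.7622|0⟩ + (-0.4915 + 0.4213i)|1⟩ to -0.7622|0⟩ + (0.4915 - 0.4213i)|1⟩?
Z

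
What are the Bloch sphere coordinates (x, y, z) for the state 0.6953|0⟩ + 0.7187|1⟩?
(0.9994, 0, -0.03309)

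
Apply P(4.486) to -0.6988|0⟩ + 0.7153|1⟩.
-0.6988|0⟩ + (-0.1606 - 0.697i)|1⟩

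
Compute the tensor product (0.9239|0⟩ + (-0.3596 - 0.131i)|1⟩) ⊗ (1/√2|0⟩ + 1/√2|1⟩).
0.6533|00⟩ + 0.6533|01⟩ + (-0.2543 - 0.09263i)|10⟩ + (-0.2543 - 0.09263i)|11⟩

amp(|b₁b₂…⟩) = product of the factor amplitudes for bits b₁, b₂, …; only kets whose every factor amplitude is nonzero survive.
|00⟩: (0.9239)(1/√2) = 0.6533
|01⟩: (0.9239)(1/√2) = 0.6533
|10⟩: (-0.3596 - 0.131i)(1/√2) = (-0.2543 - 0.09263i)
|11⟩: (-0.3596 - 0.131i)(1/√2) = (-0.2543 - 0.09263i)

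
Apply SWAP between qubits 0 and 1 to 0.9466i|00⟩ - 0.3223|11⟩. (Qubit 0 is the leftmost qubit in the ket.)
0.9466i|00⟩ - 0.3223|11⟩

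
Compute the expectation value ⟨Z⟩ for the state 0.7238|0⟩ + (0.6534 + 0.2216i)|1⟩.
0.04785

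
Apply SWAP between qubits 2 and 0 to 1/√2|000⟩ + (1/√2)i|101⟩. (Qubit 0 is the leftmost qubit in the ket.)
1/√2|000⟩ + (1/√2)i|101⟩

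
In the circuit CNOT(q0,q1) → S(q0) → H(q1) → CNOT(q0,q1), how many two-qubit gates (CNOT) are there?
2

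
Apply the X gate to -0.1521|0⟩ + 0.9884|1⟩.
0.9884|0⟩ - 0.1521|1⟩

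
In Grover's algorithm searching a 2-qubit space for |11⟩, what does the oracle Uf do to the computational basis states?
Uf|x⟩ = -|x⟩ if x = 11, else |x⟩ (phase flip on target)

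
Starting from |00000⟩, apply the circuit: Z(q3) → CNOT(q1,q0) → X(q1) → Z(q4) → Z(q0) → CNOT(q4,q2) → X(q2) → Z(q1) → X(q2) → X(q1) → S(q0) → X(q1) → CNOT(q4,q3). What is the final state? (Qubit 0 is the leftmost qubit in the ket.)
-|01000⟩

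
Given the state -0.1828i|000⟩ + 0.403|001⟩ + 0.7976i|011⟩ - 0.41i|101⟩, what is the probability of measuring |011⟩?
0.6362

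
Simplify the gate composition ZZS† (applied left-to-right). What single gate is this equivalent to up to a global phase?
S†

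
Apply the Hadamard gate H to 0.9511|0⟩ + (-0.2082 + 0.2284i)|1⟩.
(0.5253 + 0.1615i)|0⟩ + (0.8197 - 0.1615i)|1⟩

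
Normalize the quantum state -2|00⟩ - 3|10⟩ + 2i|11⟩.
-0.4851|00⟩ - 0.7276|10⟩ + 0.4851i|11⟩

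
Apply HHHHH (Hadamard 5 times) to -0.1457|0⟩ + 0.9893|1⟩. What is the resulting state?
0.5965|0⟩ - 0.8026|1⟩

H² = I, so H^5 = H: a single Hadamard. With (a, b) = (-0.1457, 0.9893), H gives ((a + b)/√2, (a − b)/√2) = (0.5965, -0.8026).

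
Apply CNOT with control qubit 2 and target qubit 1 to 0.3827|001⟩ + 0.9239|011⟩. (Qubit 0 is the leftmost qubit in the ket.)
0.9239|001⟩ + 0.3827|011⟩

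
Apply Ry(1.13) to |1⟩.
-0.5354|0⟩ + 0.8446|1⟩

Ry(1.13) = [[cos(θ/2), −sin(θ/2)], [sin(θ/2), cos(θ/2)]]; θ = 1.13, cos(θ/2) ≈ 0.844589, sin(θ/2) ≈ 0.535416.
With a = amp(|0⟩) = 0 and b = amp(|1⟩) = 1:
new amp(|0⟩) = (0.844589)·a + (-0.535416)·b = -0.5354
new amp(|1⟩) = (0.535416)·a + (0.844589)·b = 0.8446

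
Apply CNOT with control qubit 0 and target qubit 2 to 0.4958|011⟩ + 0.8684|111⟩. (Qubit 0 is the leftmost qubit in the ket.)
0.4958|011⟩ + 0.8684|110⟩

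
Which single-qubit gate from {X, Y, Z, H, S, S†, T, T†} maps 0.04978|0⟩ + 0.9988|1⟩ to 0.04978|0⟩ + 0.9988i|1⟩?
S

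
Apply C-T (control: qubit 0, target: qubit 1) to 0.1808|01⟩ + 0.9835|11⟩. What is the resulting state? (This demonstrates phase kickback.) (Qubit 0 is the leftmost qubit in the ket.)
0.1808|01⟩ + (0.6954 + 0.6954i)|11⟩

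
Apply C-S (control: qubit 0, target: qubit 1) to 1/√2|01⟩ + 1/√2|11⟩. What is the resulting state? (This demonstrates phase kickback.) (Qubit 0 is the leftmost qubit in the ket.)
1/√2|01⟩ + (1/√2)i|11⟩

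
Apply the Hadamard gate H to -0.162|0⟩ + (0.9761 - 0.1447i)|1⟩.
(0.5757 - 0.1023i)|0⟩ + (-0.8048 + 0.1023i)|1⟩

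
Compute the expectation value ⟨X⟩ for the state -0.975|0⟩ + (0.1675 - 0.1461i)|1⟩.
-0.3266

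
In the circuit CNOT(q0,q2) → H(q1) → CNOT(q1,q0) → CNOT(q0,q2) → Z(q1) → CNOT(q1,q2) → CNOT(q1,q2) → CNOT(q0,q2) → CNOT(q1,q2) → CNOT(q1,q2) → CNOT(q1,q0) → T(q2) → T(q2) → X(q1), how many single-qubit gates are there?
5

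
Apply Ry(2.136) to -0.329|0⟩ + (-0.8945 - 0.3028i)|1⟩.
(0.6253 + 0.2653i)|0⟩ + (-0.7193 - 0.1459i)|1⟩

Ry(2.136) = [[cos(θ/2), −sin(θ/2)], [sin(θ/2), cos(θ/2)]]; θ = 2.136, cos(θ/2) ≈ 0.481878, sin(θ/2) ≈ 0.876239.
With a = amp(|0⟩) = -0.329 and b = amp(|1⟩) = (-0.8945 - 0.3028i):
new amp(|0⟩) = (0.481878)·a + (-0.876239)·b = (0.6253 + 0.2653i)
new amp(|1⟩) = (0.876239)·a + (0.481878)·b = (-0.7193 - 0.1459i)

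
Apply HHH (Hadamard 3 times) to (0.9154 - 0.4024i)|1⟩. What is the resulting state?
(0.6473 - 0.2845i)|0⟩ + (-0.6473 + 0.2845i)|1⟩

H² = I, so H^3 = H: a single Hadamard. With (a, b) = (0, (0.9154 - 0.4024i)), H gives ((a + b)/√2, (a − b)/√2) = ((0.6473 - 0.2845i), (-0.6473 + 0.2845i)).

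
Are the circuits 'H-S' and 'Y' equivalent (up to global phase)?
No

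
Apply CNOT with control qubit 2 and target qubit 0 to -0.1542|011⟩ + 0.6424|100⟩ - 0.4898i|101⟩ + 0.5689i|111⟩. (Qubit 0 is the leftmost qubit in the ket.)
-0.4898i|001⟩ + 0.5689i|011⟩ + 0.6424|100⟩ - 0.1542|111⟩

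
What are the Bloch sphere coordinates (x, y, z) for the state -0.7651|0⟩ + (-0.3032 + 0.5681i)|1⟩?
(0.464, -0.8693, 0.1707)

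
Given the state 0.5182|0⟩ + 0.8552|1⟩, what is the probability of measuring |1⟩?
0.7314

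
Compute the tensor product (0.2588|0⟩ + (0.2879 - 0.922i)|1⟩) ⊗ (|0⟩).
0.2588|00⟩ + (0.2879 - 0.922i)|10⟩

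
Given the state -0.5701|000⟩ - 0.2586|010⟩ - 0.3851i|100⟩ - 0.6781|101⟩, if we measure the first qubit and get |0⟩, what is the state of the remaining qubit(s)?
-0.9107|00⟩ - 0.4131|10⟩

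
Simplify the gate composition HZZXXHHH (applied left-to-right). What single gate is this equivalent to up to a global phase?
I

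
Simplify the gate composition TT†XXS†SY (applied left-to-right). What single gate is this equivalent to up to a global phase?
Y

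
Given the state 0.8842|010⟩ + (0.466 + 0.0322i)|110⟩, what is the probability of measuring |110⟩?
0.2182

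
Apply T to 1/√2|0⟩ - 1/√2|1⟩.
1/√2|0⟩ + (-1/2 - (1/2)i)|1⟩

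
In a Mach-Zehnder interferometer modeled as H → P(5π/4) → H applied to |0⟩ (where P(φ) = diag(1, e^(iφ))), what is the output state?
(0.1464 - (1/√8)i)|0⟩ + (0.8536 + (1/√8)i)|1⟩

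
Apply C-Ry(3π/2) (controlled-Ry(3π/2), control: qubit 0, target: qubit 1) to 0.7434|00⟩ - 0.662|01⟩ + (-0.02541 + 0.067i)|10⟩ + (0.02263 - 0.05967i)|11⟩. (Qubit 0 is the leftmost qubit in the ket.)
0.7434|00⟩ - 0.662|01⟩ + (0.001966 - 0.005183i)|10⟩ + (-0.03397 + 0.08957i)|11⟩

C-Ry(3π/2) leaves the control-|0⟩ kets |00⟩, |01⟩ unchanged and applies Ry(3π/2) to qubit 1 on the control-|1⟩ pair (|10⟩, |11⟩).
Ry(3π/2) = [[cos(θ/2), −sin(θ/2)], [sin(θ/2), cos(θ/2)]]; θ = 3π/2, cos(θ/2) ≈ -0.707107, sin(θ/2) ≈ 0.707107.
With a = amp(|10⟩) = (-0.02541 + 0.067i) and b = amp(|11⟩) = (0.02263 - 0.05967i):
new amp(|10⟩) = (-0.707107)·a + (-0.707107)·b = (0.001966 - 0.005183i)
new amp(|11⟩) = (0.707107)·a + (-0.707107)·b = (-0.03397 + 0.08957i)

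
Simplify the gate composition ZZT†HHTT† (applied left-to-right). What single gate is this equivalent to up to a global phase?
T†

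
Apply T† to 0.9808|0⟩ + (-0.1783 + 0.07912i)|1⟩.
0.9808|0⟩ + (-0.07013 + 0.182i)|1⟩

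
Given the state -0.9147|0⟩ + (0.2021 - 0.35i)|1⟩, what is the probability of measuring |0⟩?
0.8367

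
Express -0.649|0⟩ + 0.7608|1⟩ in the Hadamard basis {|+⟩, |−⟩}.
0.07905|+⟩ - 0.9969|−⟩

With |ψ⟩ = α|0⟩ + β|1⟩, the Hadamard-basis coefficients are ⟨+|ψ⟩ = (α + β)/√2 and ⟨−|ψ⟩ = (α − β)/√2.
Here α = -0.649, β = 0.7608: (α + β)/√2 = 0.07905, (α − β)/√2 = -0.9969.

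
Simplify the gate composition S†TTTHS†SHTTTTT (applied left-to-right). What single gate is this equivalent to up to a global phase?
S†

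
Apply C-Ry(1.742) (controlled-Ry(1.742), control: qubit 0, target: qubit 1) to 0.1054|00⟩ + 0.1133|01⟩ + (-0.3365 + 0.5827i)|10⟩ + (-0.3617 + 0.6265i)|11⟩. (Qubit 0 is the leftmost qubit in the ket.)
0.1054|00⟩ + 0.1133|01⟩ + (0.05996 - 0.104i)|10⟩ + (-0.4904 + 0.8493i)|11⟩

C-Ry(1.742) leaves the control-|0⟩ kets |00⟩, |01⟩ unchanged and applies Ry(1.742) to qubit 1 on the control-|1⟩ pair (|10⟩, |11⟩).
Ry(1.742) = [[cos(θ/2), −sin(θ/2)], [sin(θ/2), cos(θ/2)]]; θ = 1.742, cos(θ/2) ≈ 0.644062, sin(θ/2) ≈ 0.764973.
With a = amp(|10⟩) = (-0.3365 + 0.5827i) and b = amp(|11⟩) = (-0.3617 + 0.6265i):
new amp(|10⟩) = (0.644062)·a + (-0.764973)·b = (0.05996 - 0.104i)
new amp(|11⟩) = (0.764973)·a + (0.644062)·b = (-0.4904 + 0.8493i)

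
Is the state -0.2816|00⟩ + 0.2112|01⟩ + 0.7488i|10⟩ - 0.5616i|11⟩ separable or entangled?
Separable

Writing the state as a|00⟩ + b|01⟩ + c|10⟩ + d|11⟩, it is a product state iff ad − bc = 0.
Here (a, b, c, d) = (-0.2816, 0.2112, 0.7488i, -0.5616i): ad − bc = (-0.2816)(-0.5616i) − (0.2112)(0.7488i) = 0, so the state is separable.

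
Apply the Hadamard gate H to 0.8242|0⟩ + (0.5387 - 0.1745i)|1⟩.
(0.9637 - 0.1234i)|0⟩ + (0.2019 + 0.1234i)|1⟩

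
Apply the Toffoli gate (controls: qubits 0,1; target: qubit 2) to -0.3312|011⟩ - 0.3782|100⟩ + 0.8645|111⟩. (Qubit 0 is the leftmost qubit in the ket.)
-0.3312|011⟩ - 0.3782|100⟩ + 0.8645|110⟩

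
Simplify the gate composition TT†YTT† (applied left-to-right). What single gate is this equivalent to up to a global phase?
Y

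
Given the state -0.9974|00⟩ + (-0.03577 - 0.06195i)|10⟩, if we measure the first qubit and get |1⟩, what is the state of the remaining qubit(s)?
(-0.5 - 0.866i)|0⟩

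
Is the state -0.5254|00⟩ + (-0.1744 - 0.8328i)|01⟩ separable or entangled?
Separable

Writing the state as a|00⟩ + b|01⟩ + c|10⟩ + d|11⟩, it is a product state iff ad − bc = 0.
Here (a, b, c, d) = (-0.5254, (-0.1744 - 0.8328i), 0, 0): ad − bc = (-0.5254)(0) − (-0.1744 - 0.8328i)(0) = 0, so the state is separable.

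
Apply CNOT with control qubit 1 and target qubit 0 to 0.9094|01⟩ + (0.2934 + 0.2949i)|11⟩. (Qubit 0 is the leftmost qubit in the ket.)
(0.2934 + 0.2949i)|01⟩ + 0.9094|11⟩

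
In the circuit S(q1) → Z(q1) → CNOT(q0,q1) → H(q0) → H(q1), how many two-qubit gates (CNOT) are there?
1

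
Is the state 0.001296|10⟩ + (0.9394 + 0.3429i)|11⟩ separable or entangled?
Separable

Writing the state as a|00⟩ + b|01⟩ + c|10⟩ + d|11⟩, it is a product state iff ad − bc = 0.
Here (a, b, c, d) = (0, 0, 0.001296, (0.9394 + 0.3429i)): ad − bc = (0)(0.9394 + 0.3429i) − (0)(0.001296) = 0, so the state is separable.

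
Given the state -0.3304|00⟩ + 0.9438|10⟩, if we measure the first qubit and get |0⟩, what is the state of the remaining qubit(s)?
-|0⟩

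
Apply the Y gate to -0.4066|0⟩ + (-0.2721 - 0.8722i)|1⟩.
(-0.8722 + 0.2721i)|0⟩ - 0.4066i|1⟩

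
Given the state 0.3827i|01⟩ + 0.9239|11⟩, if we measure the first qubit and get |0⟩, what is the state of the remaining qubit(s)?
i|1⟩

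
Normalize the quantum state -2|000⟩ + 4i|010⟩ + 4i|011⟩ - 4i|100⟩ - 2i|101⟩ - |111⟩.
-0.2649|000⟩ + 0.5298i|010⟩ + 0.5298i|011⟩ - 0.5298i|100⟩ - 0.2649i|101⟩ - 0.1325|111⟩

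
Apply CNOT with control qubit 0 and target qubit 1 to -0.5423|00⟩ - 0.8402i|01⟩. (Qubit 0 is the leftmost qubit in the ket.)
-0.5423|00⟩ - 0.8402i|01⟩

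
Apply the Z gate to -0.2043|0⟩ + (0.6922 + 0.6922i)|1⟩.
-0.2043|0⟩ + (-0.6922 - 0.6922i)|1⟩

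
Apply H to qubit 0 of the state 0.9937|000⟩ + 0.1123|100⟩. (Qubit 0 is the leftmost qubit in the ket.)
0.7821|000⟩ + 0.6232|100⟩

H on qubit 0 mixes each pair of kets that differ only in qubit 0: amplitudes (a, b) of (|…0…⟩, |…1…⟩) become ((a + b)/√2, (a − b)/√2). Kets absent from the input have amplitude 0.
(|000⟩, |100⟩): (a, b) = (0.9937, 0.1123) → (0.7821, 0.6232)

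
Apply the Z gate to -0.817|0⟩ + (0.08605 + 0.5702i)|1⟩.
-0.817|0⟩ + (-0.08605 - 0.5702i)|1⟩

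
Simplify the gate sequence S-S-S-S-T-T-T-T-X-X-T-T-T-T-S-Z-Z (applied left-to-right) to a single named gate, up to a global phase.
S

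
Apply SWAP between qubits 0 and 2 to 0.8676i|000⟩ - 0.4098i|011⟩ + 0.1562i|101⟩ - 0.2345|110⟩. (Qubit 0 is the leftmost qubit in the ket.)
0.8676i|000⟩ - 0.2345|011⟩ + 0.1562i|101⟩ - 0.4098i|110⟩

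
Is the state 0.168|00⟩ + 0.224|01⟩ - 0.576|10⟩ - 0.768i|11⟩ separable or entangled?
Entangled

Writing the state as a|00⟩ + b|01⟩ + c|10⟩ + d|11⟩, it is a product state iff ad − bc = 0.
Here (a, b, c, d) = (0.168, 0.224, -0.576, -0.768i): ad − bc = (0.168)(-0.768i) − (0.224)(-0.576) = (0.129 - 0.129i) ≠ 0, so the state is entangled.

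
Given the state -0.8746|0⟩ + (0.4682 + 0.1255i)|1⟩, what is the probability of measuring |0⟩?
0.7649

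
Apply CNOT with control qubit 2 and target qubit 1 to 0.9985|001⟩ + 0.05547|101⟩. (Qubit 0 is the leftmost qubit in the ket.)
0.9985|011⟩ + 0.05547|111⟩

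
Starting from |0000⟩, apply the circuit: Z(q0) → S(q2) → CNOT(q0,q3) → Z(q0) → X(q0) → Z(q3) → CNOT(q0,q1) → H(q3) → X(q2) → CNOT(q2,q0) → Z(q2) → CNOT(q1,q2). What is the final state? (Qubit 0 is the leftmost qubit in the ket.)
-1/√2|0100⟩ - 1/√2|0101⟩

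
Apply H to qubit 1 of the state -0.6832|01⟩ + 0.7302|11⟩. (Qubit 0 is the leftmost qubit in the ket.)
-0.4831|00⟩ + 0.4831|01⟩ + 0.5163|10⟩ - 0.5163|11⟩

H on qubit 1 mixes each pair of kets that differ only in qubit 1: amplitudes (a, b) of (|…0…⟩, |…1…⟩) become ((a + b)/√2, (a − b)/√2). Kets absent from the input have amplitude 0.
(|00⟩, |01⟩): (a, b) = (0, -0.6832) → (-0.4831, 0.4831)
(|10⟩, |11⟩): (a, b) = (0, 0.7302) → (0.5163, -0.5163)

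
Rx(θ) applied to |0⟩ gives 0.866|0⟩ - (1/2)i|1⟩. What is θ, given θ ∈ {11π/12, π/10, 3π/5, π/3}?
π/3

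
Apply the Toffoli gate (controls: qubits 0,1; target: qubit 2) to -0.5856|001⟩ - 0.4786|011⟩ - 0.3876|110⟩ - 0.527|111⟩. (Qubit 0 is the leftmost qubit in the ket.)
-0.5856|001⟩ - 0.4786|011⟩ - 0.527|110⟩ - 0.3876|111⟩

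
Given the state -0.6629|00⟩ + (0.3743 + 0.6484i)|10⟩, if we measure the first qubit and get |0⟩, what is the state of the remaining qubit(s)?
-|0⟩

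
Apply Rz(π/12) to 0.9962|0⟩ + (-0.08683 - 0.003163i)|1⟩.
(0.9877 - 0.13i)|0⟩ + (-0.08567 - 0.01447i)|1⟩

Rz(π/12) = [[e^(−iθ/2), 0], [0, e^(iθ/2)]] with e^(±iθ/2) = cos(θ/2) ± i·sin(θ/2); θ = π/12, cos(θ/2) ≈ 0.991445, sin(θ/2) ≈ 0.130526.
With a = amp(|0⟩) = 0.9962 and b = amp(|1⟩) = (-0.08683 - 0.003163i):
new amp(|0⟩) = (0.991445 - 0.130526i)·a = (0.9877 - 0.13i)
new amp(|1⟩) = (0.991445 + 0.130526i)·b = (-0.08567 - 0.01447i)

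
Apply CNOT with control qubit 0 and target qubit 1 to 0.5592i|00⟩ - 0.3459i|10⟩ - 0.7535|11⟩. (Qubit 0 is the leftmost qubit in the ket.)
0.5592i|00⟩ - 0.7535|10⟩ - 0.3459i|11⟩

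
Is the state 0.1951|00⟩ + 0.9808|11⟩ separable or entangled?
Entangled

Writing the state as a|00⟩ + b|01⟩ + c|10⟩ + d|11⟩, it is a product state iff ad − bc = 0.
Here (a, b, c, d) = (0.1951, 0, 0, 0.9808): ad − bc = (0.1951)(0.9808) − (0)(0) = 0.1914 ≠ 0, so the state is entangled.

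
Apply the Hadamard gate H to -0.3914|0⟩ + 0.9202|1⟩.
0.3739|0⟩ - 0.9274|1⟩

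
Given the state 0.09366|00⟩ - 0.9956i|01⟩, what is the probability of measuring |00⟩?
0.008772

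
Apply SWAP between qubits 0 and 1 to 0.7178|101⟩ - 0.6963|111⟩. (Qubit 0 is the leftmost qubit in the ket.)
0.7178|011⟩ - 0.6963|111⟩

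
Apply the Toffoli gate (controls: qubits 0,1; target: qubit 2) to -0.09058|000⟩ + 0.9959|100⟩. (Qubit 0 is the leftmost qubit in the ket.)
-0.09058|000⟩ + 0.9959|100⟩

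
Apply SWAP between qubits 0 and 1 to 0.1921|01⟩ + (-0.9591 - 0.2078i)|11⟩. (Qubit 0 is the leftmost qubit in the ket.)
0.1921|10⟩ + (-0.9591 - 0.2078i)|11⟩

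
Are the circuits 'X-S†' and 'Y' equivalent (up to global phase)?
No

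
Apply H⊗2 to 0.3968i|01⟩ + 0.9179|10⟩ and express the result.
(0.459 + 0.1984i)|00⟩ + (0.459 - 0.1984i)|01⟩ + (-0.459 + 0.1984i)|10⟩ + (-0.459 - 0.1984i)|11⟩

H⊗2 gives amp(|y⟩) = (1/2) Σ_x (−1)^(x·y) amp(|x⟩), where x·y is the number of positions in which both x and y have a 1.
|00⟩: (0.3968i + 0.9179)/2 = (0.459 + 0.1984i)
|01⟩: (-0.3968i + 0.9179)/2 = (0.459 - 0.1984i)
|10⟩: (0.3968i - 0.9179)/2 = (-0.459 + 0.1984i)
|11⟩: (-0.3968i - 0.9179)/2 = (-0.459 - 0.1984i)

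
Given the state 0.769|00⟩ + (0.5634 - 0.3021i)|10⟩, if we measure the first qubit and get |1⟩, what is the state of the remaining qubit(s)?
(0.8813 - 0.4726i)|0⟩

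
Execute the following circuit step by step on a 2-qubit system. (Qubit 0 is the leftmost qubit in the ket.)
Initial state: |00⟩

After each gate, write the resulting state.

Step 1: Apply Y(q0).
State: i|10⟩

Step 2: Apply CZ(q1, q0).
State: i|10⟩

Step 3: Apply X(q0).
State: i|00⟩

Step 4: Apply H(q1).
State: (1/√2)i|00⟩ + (1/√2)i|01⟩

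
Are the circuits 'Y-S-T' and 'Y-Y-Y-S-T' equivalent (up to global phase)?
Yes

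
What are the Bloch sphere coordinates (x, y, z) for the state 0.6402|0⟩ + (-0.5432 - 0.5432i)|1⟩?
(-0.6955, -0.6955, -0.1803)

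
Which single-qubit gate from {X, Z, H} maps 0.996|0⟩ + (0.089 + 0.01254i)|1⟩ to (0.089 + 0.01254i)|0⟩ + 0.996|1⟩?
X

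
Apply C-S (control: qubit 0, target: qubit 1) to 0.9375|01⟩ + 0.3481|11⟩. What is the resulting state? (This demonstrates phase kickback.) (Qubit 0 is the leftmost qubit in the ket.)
0.9375|01⟩ + 0.3481i|11⟩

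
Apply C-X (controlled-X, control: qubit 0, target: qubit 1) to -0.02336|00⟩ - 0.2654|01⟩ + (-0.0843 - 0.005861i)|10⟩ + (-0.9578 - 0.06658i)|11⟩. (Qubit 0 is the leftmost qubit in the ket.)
-0.02336|00⟩ - 0.2654|01⟩ + (-0.9578 - 0.06658i)|10⟩ + (-0.0843 - 0.005861i)|11⟩

C-X leaves the control-|0⟩ kets |00⟩, |01⟩ unchanged and applies X to qubit 1 on the control-|1⟩ pair (|10⟩, |11⟩).
X = [[0, 1], [1, 0]].
With a = amp(|10⟩) = (-0.0843 - 0.005861i) and b = amp(|11⟩) = (-0.9578 - 0.06658i):
new amp(|10⟩) = (1)·b = (-0.9578 - 0.06658i)
new amp(|11⟩) = (1)·a = (-0.0843 - 0.005861i)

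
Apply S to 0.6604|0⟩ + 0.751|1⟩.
0.6604|0⟩ + 0.751i|1⟩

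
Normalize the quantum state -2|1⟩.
-|1⟩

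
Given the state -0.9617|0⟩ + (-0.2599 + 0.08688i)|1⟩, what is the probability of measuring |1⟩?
0.0751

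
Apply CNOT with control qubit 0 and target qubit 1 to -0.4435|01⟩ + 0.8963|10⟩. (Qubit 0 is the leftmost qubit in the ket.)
-0.4435|01⟩ + 0.8963|11⟩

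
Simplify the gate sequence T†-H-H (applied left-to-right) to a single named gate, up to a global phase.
T†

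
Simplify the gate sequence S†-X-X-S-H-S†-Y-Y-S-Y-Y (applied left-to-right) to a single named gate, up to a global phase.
H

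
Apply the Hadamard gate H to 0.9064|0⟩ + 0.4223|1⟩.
0.9395|0⟩ + 0.3423|1⟩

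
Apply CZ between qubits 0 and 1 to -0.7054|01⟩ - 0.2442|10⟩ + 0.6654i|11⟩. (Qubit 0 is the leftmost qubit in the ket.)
-0.7054|01⟩ - 0.2442|10⟩ - 0.6654i|11⟩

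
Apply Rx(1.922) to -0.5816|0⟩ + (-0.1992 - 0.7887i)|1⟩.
(-0.9796 + 0.1633i)|0⟩ + (-0.1141 + 0.02509i)|1⟩

Rx(1.922) = [[cos(θ/2), −i·sin(θ/2)], [−i·sin(θ/2), cos(θ/2)]]; θ = 1.922, cos(θ/2) ≈ 0.572701, sin(θ/2) ≈ 0.819765.
With a = amp(|0⟩) = -0.5816 and b = amp(|1⟩) = (-0.1992 - 0.7887i):
new amp(|0⟩) = (0.572701)·a + (-0.819765i)·b = (-0.9796 + 0.1633i)
new amp(|1⟩) = (-0.819765i)·a + (0.572701)·b = (-0.1141 + 0.02509i)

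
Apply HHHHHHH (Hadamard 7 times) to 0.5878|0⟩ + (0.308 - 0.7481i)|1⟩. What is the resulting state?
(0.6334 - 0.529i)|0⟩ + (0.1978 + 0.529i)|1⟩

H² = I, so H^7 = H: a single Hadamard. With (a, b) = (0.5878, (0.308 - 0.7481i)), H gives ((a + b)/√2, (a − b)/√2) = ((0.6334 - 0.529i), (0.1978 + 0.529i)).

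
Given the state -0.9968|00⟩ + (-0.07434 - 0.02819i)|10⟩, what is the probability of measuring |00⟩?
0.9936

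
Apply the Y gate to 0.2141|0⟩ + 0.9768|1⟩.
-0.9768i|0⟩ + 0.2141i|1⟩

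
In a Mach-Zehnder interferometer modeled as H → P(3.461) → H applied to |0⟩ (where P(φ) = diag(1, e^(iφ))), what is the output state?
(0.02529 - 0.157i)|0⟩ + (0.9747 + 0.157i)|1⟩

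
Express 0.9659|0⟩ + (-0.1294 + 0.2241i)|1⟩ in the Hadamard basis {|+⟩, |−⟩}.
(0.5915 + 0.1585i)|+⟩ + (0.7745 - 0.1585i)|−⟩

With |ψ⟩ = α|0⟩ + β|1⟩, the Hadamard-basis coefficients are ⟨+|ψ⟩ = (α + β)/√2 and ⟨−|ψ⟩ = (α − β)/√2.
Here α = 0.9659, β = (-0.1294 + 0.2241i): (α + β)/√2 = (0.5915 + 0.1585i), (α − β)/√2 = (0.7745 - 0.1585i).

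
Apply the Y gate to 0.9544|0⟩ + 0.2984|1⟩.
-0.2984i|0⟩ + 0.9544i|1⟩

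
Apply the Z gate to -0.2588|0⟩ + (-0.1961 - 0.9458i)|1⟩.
-0.2588|0⟩ + (0.1961 + 0.9458i)|1⟩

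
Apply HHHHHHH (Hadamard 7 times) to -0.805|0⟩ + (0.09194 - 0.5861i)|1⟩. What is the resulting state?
(-0.5042 - 0.4144i)|0⟩ + (-0.6342 + 0.4144i)|1⟩

H² = I, so H^7 = H: a single Hadamard. With (a, b) = (-0.805, (0.09194 - 0.5861i)), H gives ((a + b)/√2, (a − b)/√2) = ((-0.5042 - 0.4144i), (-0.6342 + 0.4144i)).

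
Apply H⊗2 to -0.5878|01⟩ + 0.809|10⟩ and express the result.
0.1106|00⟩ + 0.6984|01⟩ - 0.6984|10⟩ - 0.1106|11⟩

H⊗2 gives amp(|y⟩) = (1/2) Σ_x (−1)^(x·y) amp(|x⟩), where x·y is the number of positions in which both x and y have a 1.
|00⟩: (-0.5878 + 0.809)/2 = 0.1106
|01⟩: (0.5878 + 0.809)/2 = 0.6984
|10⟩: (-0.5878 - 0.809)/2 = -0.6984
|11⟩: (0.5878 - 0.809)/2 = -0.1106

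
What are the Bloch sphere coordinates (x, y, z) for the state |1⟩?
(0, 0, -1)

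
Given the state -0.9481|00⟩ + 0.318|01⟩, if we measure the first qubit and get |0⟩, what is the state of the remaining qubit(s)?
-0.9481|0⟩ + 0.318|1⟩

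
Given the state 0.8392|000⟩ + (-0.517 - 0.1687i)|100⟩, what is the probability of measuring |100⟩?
0.2957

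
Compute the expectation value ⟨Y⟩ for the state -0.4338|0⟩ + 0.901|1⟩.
0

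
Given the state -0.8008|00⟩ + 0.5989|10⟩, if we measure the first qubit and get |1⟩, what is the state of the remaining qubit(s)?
|0⟩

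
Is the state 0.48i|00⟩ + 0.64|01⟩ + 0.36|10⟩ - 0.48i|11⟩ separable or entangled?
Separable

Writing the state as a|00⟩ + b|01⟩ + c|10⟩ + d|11⟩, it is a product state iff ad − bc = 0.
Here (a, b, c, d) = (0.48i, 0.64, 0.36, -0.48i): ad − bc = (0.48i)(-0.48i) − (0.64)(0.36) = 0, so the state is separable.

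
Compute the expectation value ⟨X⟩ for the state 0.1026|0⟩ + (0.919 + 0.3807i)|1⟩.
0.1886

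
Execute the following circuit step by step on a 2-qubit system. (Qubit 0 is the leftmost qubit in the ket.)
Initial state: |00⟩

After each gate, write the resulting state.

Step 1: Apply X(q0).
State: |10⟩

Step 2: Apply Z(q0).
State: -|10⟩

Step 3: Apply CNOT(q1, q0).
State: -|10⟩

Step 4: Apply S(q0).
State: -i|10⟩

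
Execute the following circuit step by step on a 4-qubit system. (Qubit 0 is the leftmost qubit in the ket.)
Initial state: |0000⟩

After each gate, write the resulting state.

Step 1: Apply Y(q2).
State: i|0010⟩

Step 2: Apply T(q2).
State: (-1/√2 + (1/√2)i)|0010⟩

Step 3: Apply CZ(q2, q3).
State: (-1/√2 + (1/√2)i)|0010⟩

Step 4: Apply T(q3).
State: (-1/√2 + (1/√2)i)|0010⟩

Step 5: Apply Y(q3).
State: (-1/√2 - (1/√2)i)|0011⟩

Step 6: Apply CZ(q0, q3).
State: (-1/√2 - (1/√2)i)|0011⟩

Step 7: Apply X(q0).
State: (-1/√2 - (1/√2)i)|1011⟩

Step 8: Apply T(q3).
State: -i|1011⟩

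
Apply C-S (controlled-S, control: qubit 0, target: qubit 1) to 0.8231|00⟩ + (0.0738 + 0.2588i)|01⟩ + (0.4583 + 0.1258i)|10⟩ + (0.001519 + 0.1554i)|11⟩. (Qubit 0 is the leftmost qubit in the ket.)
0.8231|00⟩ + (0.0738 + 0.2588i)|01⟩ + (0.4583 + 0.1258i)|10⟩ + (-0.1554 + 0.001519i)|11⟩

C-S leaves the control-|0⟩ kets |00⟩, |01⟩ unchanged and applies S to qubit 1 on the control-|1⟩ pair (|10⟩, |11⟩).
S = [[1, 0], [0, i]].
With a = amp(|10⟩) = (0.4583 + 0.1258i) and b = amp(|11⟩) = (0.001519 + 0.1554i):
new amp(|10⟩) = (1)·a = (0.4583 + 0.1258i)
new amp(|11⟩) = (i)·b = (-0.1554 + 0.001519i)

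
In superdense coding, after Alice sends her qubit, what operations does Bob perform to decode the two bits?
CNOT (Alice's qubit controls Bob's), then H on Alice's qubit, then measure both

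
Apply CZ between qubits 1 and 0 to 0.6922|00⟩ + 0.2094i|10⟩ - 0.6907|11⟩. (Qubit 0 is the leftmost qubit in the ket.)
0.6922|00⟩ + 0.2094i|10⟩ + 0.6907|11⟩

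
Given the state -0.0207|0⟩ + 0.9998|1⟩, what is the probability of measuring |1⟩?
0.9996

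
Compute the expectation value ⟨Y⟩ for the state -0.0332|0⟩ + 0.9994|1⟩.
0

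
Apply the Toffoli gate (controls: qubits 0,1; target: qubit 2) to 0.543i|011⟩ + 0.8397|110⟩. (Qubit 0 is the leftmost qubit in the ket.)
0.543i|011⟩ + 0.8397|111⟩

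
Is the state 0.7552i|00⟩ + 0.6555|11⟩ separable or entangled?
Entangled

Writing the state as a|00⟩ + b|01⟩ + c|10⟩ + d|11⟩, it is a product state iff ad − bc = 0.
Here (a, b, c, d) = (0.7552i, 0, 0, 0.6555): ad − bc = (0.7552i)(0.6555) − (0)(0) = 0.495i ≠ 0, so the state is entangled.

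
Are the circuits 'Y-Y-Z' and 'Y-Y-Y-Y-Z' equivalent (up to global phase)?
Yes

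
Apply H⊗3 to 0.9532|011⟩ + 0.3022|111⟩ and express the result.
0.4439|000⟩ - 0.4439|001⟩ - 0.4439|010⟩ + 0.4439|011⟩ + 0.2302|100⟩ - 0.2302|101⟩ - 0.2302|110⟩ + 0.2302|111⟩

H⊗3 gives amp(|y⟩) = (1/2√2) Σ_x (−1)^(x·y) amp(|x⟩), where x·y is the number of positions in which both x and y have a 1.
|000⟩: (0.9532 + 0.3022)/(2√2) = 0.4439
|001⟩: (-0.9532 - 0.3022)/(2√2) = -0.4439
|010⟩: (-0.9532 - 0.3022)/(2√2) = -0.4439
|011⟩: (0.9532 + 0.3022)/(2√2) = 0.4439
|100⟩: (0.9532 - 0.3022)/(2√2) = 0.2302
|101⟩: (-0.9532 + 0.3022)/(2√2) = -0.2302
|110⟩: (-0.9532 + 0.3022)/(2√2) = -0.2302
|111⟩: (0.9532 - 0.3022)/(2√2) = 0.2302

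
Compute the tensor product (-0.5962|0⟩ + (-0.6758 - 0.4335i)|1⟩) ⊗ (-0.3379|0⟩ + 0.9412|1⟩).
0.2015|00⟩ - 0.5611|01⟩ + (0.2284 + 0.1465i)|10⟩ + (-0.6361 - 0.408i)|11⟩

amp(|b₁b₂…⟩) = product of the factor amplitudes for bits b₁, b₂, …; only kets whose every factor amplitude is nonzero survive.
|00⟩: (-0.5962)(-0.3379) = 0.2015
|01⟩: (-0.5962)(0.9412) = -0.5611
|10⟩: (-0.6758 - 0.4335i)(-0.3379) = (0.2284 + 0.1465i)
|11⟩: (-0.6758 - 0.4335i)(0.9412) = (-0.6361 - 0.408i)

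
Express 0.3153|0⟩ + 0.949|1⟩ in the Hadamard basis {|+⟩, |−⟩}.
0.894|+⟩ - 0.4481|−⟩

With |ψ⟩ = α|0⟩ + β|1⟩, the Hadamard-basis coefficients are ⟨+|ψ⟩ = (α + β)/√2 and ⟨−|ψ⟩ = (α − β)/√2.
Here α = 0.3153, β = 0.949: (α + β)/√2 = 0.894, (α − β)/√2 = -0.4481.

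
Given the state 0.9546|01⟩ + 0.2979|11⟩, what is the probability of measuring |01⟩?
0.9113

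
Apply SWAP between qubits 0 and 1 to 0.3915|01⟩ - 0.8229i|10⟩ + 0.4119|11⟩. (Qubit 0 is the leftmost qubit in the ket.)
-0.8229i|01⟩ + 0.3915|10⟩ + 0.4119|11⟩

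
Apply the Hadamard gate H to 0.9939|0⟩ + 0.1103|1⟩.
0.7808|0⟩ + 0.6248|1⟩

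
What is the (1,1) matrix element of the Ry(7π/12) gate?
0.6088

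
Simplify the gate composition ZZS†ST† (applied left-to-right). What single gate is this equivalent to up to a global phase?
T†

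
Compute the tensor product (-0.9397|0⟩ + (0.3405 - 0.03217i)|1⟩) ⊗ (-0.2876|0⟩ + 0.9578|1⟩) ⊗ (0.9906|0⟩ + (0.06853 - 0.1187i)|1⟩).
0.2677|000⟩ + (0.01852 - 0.03208i)|001⟩ - 0.8916|010⟩ + (-0.06168 + 0.1068i)|011⟩ + (-0.09701 + 0.009165i)|100⟩ + (-0.005613 + 0.01226i)|101⟩ + (0.3231 - 0.03052i)|110⟩ + (0.01869 - 0.04082i)|111⟩

amp(|b₁b₂…⟩) = product of the factor amplitudes for bits b₁, b₂, …; only kets whose every factor amplitude is nonzero survive.
|000⟩: (-0.9397)(-0.2876)(0.9906) = 0.2677
|001⟩: (-0.9397)(-0.2876)(0.06853 - 0.1187i) = (0.01852 - 0.03208i)
|010⟩: (-0.9397)(0.9578)(0.9906) = -0.8916
|011⟩: (-0.9397)(0.9578)(0.06853 - 0.1187i) = (-0.06168 + 0.1068i)
|100⟩: (0.3405 - 0.03217i)(-0.2876)(0.9906) = (-0.09701 + 0.009165i)
|101⟩: (0.3405 - 0.03217i)(-0.2876)(0.06853 - 0.1187i) = (-0.005613 + 0.01226i)
|110⟩: (0.3405 - 0.03217i)(0.9578)(0.9906) = (0.3231 - 0.03052i)
|111⟩: (0.3405 - 0.03217i)(0.9578)(0.06853 - 0.1187i) = (0.01869 - 0.04082i)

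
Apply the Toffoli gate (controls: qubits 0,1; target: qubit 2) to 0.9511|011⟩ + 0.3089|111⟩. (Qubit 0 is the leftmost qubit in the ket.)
0.9511|011⟩ + 0.3089|110⟩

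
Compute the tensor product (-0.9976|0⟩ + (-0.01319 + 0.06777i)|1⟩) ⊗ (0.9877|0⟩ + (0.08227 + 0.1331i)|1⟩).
-0.9853|00⟩ + (-0.08207 - 0.1328i)|01⟩ + (-0.01303 + 0.06694i)|10⟩ + (-0.01011 + 0.00382i)|11⟩

amp(|b₁b₂…⟩) = product of the factor amplitudes for bits b₁, b₂, …; only kets whose every factor amplitude is nonzero survive.
|00⟩: (-0.9976)(0.9877) = -0.9853
|01⟩: (-0.9976)(0.08227 + 0.1331i) = (-0.08207 - 0.1328i)
|10⟩: (-0.01319 + 0.06777i)(0.9877) = (-0.01303 + 0.06694i)
|11⟩: (-0.01319 + 0.06777i)(0.08227 + 0.1331i) = (-0.01011 + 0.00382i)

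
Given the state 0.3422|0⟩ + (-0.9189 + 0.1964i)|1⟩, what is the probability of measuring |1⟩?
0.883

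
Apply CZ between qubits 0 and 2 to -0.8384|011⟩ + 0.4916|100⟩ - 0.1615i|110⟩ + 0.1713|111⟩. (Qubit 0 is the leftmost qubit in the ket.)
-0.8384|011⟩ + 0.4916|100⟩ - 0.1615i|110⟩ - 0.1713|111⟩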